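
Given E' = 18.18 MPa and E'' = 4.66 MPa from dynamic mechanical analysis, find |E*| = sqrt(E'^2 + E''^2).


|E*| = sqrt(E'^2 + E''^2)
= sqrt(18.18^2 + 4.66^2)
= sqrt(330.5124 + 21.7156)
= 18.768 MPa

18.768 MPa


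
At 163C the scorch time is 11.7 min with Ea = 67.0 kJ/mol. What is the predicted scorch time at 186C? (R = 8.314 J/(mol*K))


Convert temperatures: T1 = 163 + 273.15 = 436.15 K, T2 = 186 + 273.15 = 459.15 K
ts2_new = 11.7 * exp(67000 / 8.314 * (1/459.15 - 1/436.15))
1/T2 - 1/T1 = -1.1485e-04
ts2_new = 4.64 min

4.64 min


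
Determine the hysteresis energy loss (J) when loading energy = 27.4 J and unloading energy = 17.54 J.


Hysteresis loss = loading - unloading
= 27.4 - 17.54
= 9.86 J

9.86 J


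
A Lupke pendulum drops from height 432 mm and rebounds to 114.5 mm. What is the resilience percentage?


Resilience = h_rebound / h_drop * 100
= 114.5 / 432 * 100
= 26.5%

26.5%


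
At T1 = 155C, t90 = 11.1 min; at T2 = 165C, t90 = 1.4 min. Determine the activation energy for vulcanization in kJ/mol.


T1 = 428.15 K, T2 = 438.15 K
1/T1 - 1/T2 = 5.3307e-05
ln(t1/t2) = ln(11.1/1.4) = 2.0705
Ea = 8.314 * 2.0705 / 5.3307e-05 = 322922.5171 J/mol
Ea = 322.92 kJ/mol

322.92 kJ/mol


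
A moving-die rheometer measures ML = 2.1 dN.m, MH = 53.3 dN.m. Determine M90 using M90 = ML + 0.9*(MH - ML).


M90 = ML + 0.9 * (MH - ML)
M90 = 2.1 + 0.9 * (53.3 - 2.1)
M90 = 2.1 + 0.9 * 51.2
M90 = 48.18 dN.m

48.18 dN.m


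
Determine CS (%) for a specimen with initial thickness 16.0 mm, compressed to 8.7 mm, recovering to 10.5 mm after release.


CS = (t0 - recovered) / (t0 - ts) * 100
= (16.0 - 10.5) / (16.0 - 8.7) * 100
= 5.5 / 7.3 * 100
= 75.3%

75.3%


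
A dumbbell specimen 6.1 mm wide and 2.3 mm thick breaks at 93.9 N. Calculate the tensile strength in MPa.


Area = width * thickness = 6.1 * 2.3 = 14.03 mm^2
TS = force / area = 93.9 / 14.03 = 6.69 MPa

6.69 MPa


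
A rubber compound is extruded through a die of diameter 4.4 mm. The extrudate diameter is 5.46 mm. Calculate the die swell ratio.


Die swell ratio = D_extrudate / D_die
= 5.46 / 4.4
= 1.241

Die swell = 1.241


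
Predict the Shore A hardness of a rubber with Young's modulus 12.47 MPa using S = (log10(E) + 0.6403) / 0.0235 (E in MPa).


log10(E) = 0.0235*S - 0.6403  =>  S = (log10(E) + 0.6403) / 0.0235
log10(12.47) = 1.095866
S = (1.095866 + 0.6403) / 0.0235 = 1.736166 / 0.0235
S = 73.9

Shore A = 73.9


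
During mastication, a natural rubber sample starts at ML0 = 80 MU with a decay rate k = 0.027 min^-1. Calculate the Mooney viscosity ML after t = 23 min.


ML = ML0 * exp(-k * t)
ML = 80 * exp(-0.027 * 23)
ML = 80 * 0.5374
ML = 42.99 MU

42.99 MU


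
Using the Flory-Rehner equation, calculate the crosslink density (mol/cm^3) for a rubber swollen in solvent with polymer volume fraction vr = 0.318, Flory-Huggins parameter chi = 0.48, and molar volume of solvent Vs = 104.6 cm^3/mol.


ln(1 - vr) = ln(1 - 0.318) = -0.3827
Numerator = -((-0.3827) + 0.318 + 0.48 * 0.318^2) = 0.0162
Denominator = 104.6 * (0.318^(1/3) - 0.318/2) = 54.7646
nu = 0.0162 / 54.7646 = 2.9556e-04 mol/cm^3

2.9556e-04 mol/cm^3


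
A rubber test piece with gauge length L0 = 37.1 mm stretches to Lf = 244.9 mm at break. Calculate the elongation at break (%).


Elongation = (Lf - L0) / L0 * 100
= (244.9 - 37.1) / 37.1 * 100
= 207.8 / 37.1 * 100
= 560.1%

560.1%


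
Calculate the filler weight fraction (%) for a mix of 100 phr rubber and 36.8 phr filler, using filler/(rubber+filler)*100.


Filler % = filler / (rubber + filler) * 100
= 36.8 / (100 + 36.8) * 100
= 36.8 / 136.8 * 100
= 26.9%

26.9%


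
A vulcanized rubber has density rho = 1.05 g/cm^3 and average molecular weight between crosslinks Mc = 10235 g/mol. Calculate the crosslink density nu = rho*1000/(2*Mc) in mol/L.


nu = rho * 1000 / (2 * Mc)
nu = 1.05 * 1000 / (2 * 10235)
nu = 1050.0 / 20470
nu = 0.0513 mol/L

0.0513 mol/L


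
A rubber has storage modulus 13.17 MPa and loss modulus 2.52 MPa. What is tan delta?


tan delta = E'' / E'
= 2.52 / 13.17
= 0.1913

tan delta = 0.1913


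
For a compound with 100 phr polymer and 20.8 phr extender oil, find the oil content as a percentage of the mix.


Oil % = oil / (100 + oil) * 100
= 20.8 / (100 + 20.8) * 100
= 20.8 / 120.8 * 100
= 17.22%

17.22%


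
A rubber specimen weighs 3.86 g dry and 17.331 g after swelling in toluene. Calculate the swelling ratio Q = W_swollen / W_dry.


Q = W_swollen / W_dry
Q = 17.331 / 3.86
Q = 4.49

Q = 4.49


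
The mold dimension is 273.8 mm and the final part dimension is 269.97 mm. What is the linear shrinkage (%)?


Shrinkage = (mold - part) / mold * 100
= (273.8 - 269.97) / 273.8 * 100
= 3.83 / 273.8 * 100
= 1.4%

1.4%


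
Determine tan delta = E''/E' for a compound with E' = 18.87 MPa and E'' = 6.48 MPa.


tan delta = E'' / E'
= 6.48 / 18.87
= 0.3434

tan delta = 0.3434


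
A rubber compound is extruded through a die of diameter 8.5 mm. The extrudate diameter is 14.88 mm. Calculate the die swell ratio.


Die swell ratio = D_extrudate / D_die
= 14.88 / 8.5
= 1.751

Die swell = 1.751


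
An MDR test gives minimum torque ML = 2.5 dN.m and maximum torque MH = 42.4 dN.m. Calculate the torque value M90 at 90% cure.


M90 = ML + 0.9 * (MH - ML)
M90 = 2.5 + 0.9 * (42.4 - 2.5)
M90 = 2.5 + 0.9 * 39.9
M90 = 38.41 dN.m

38.41 dN.m


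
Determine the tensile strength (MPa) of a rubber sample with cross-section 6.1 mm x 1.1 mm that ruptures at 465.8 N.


Area = width * thickness = 6.1 * 1.1 = 6.71 mm^2
TS = force / area = 465.8 / 6.71 = 69.42 MPa

69.42 MPa


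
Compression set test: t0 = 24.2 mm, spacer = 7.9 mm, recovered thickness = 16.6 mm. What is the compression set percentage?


CS = (t0 - recovered) / (t0 - ts) * 100
= (24.2 - 16.6) / (24.2 - 7.9) * 100
= 7.6 / 16.3 * 100
= 46.6%

46.6%


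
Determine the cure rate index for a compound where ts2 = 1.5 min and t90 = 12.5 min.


CRI = 100 / (t90 - ts2)
= 100 / (12.5 - 1.5)
= 100 / 11.0
= 9.09 min^-1

9.09 min^-1


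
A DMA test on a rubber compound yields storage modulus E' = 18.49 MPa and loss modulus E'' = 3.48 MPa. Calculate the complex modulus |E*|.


|E*| = sqrt(E'^2 + E''^2)
= sqrt(18.49^2 + 3.48^2)
= sqrt(341.8801 + 12.1104)
= 18.815 MPa

18.815 MPa


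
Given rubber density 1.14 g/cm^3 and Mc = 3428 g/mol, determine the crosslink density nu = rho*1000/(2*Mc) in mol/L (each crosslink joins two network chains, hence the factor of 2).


nu = rho * 1000 / (2 * Mc)
nu = 1.14 * 1000 / (2 * 3428)
nu = 1140.0 / 6856
nu = 0.1663 mol/L

0.1663 mol/L


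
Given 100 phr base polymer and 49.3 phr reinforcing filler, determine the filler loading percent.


Filler % = filler / (rubber + filler) * 100
= 49.3 / (100 + 49.3) * 100
= 49.3 / 149.3 * 100
= 33.02%

33.02%


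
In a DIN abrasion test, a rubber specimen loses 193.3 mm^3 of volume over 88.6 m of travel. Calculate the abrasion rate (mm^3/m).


Rate = volume_loss / distance
= 193.3 / 88.6
= 2.182 mm^3/m

2.182 mm^3/m


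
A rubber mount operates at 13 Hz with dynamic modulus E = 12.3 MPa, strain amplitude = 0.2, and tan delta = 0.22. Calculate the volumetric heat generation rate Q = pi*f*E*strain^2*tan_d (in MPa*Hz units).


Q = pi * f * E * strain^2 * tan_d
= pi * 13 * 12.3 * 0.2^2 * 0.22
= pi * 13 * 12.3 * 0.0400 * 0.22
= 4.4206

Q = 4.4206


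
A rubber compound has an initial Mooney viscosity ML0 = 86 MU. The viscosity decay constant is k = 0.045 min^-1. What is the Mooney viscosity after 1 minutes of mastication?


ML = ML0 * exp(-k * t)
ML = 86 * exp(-0.045 * 1)
ML = 86 * 0.9560
ML = 82.22 MU

82.22 MU


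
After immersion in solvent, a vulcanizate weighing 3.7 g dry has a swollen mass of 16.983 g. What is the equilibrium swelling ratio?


Q = W_swollen / W_dry
Q = 16.983 / 3.7
Q = 4.59

Q = 4.59


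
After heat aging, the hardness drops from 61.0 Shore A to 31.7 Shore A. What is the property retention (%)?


Retention = aged / original * 100
= 31.7 / 61.0 * 100
= 52.0%

52.0%


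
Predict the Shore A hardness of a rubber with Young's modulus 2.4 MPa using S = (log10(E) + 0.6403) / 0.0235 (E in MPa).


log10(E) = 0.0235*S - 0.6403  =>  S = (log10(E) + 0.6403) / 0.0235
log10(2.4) = 0.380211
S = (0.380211 + 0.6403) / 0.0235 = 1.020511 / 0.0235
S = 43.4

Shore A = 43.4


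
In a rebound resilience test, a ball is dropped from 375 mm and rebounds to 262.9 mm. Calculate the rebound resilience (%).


Resilience = h_rebound / h_drop * 100
= 262.9 / 375 * 100
= 70.1%

70.1%


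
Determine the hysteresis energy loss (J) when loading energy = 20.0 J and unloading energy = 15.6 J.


Hysteresis loss = loading - unloading
= 20.0 - 15.6
= 4.4 J

4.4 J


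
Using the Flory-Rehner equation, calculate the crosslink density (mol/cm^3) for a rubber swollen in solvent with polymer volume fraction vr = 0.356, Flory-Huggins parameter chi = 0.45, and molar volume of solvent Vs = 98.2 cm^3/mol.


ln(1 - vr) = ln(1 - 0.356) = -0.4401
Numerator = -((-0.4401) + 0.356 + 0.45 * 0.356^2) = 0.0270
Denominator = 98.2 * (0.356^(1/3) - 0.356/2) = 52.1181
nu = 0.0270 / 52.1181 = 5.1854e-04 mol/cm^3

5.1854e-04 mol/cm^3


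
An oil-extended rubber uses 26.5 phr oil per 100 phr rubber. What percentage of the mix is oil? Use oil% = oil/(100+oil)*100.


Oil % = oil / (100 + oil) * 100
= 26.5 / (100 + 26.5) * 100
= 26.5 / 126.5 * 100
= 20.95%

20.95%


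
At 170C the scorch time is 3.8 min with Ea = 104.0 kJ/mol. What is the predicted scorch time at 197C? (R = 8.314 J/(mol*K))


Convert temperatures: T1 = 170 + 273.15 = 443.15 K, T2 = 197 + 273.15 = 470.15 K
ts2_new = 3.8 * exp(104000 / 8.314 * (1/470.15 - 1/443.15))
1/T2 - 1/T1 = -1.2959e-04
ts2_new = 0.75 min

0.75 min


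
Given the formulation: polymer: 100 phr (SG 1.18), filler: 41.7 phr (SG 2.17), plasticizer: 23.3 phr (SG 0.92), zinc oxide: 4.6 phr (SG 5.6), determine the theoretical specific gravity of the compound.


Sum of weights = 169.6
Volume contributions:
  polymer: 100/1.18 = 84.7458
  filler: 41.7/2.17 = 19.2166
  plasticizer: 23.3/0.92 = 25.3261
  zinc oxide: 4.6/5.6 = 0.8214
Sum of volumes = 130.1099
SG = 169.6 / 130.1099 = 1.304

SG = 1.304


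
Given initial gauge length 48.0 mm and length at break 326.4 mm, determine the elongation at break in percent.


Elongation = (Lf - L0) / L0 * 100
= (326.4 - 48.0) / 48.0 * 100
= 278.4 / 48.0 * 100
= 580.0%

580.0%


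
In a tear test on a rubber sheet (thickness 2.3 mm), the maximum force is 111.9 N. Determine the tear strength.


Tear strength = force / thickness
= 111.9 / 2.3
= 48.65 N/mm

48.65 N/mm


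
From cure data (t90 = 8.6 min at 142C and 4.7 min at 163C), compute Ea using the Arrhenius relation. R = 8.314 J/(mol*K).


T1 = 415.15 K, T2 = 436.15 K
1/T1 - 1/T2 = 1.1598e-04
ln(t1/t2) = ln(8.6/4.7) = 0.6042
Ea = 8.314 * 0.6042 / 1.1598e-04 = 43312.3897 J/mol
Ea = 43.31 kJ/mol

43.31 kJ/mol


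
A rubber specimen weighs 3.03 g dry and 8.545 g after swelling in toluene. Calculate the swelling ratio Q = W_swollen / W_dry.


Q = W_swollen / W_dry
Q = 8.545 / 3.03
Q = 2.82

Q = 2.82


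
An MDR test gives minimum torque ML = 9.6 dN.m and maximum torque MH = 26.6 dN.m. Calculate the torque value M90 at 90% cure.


M90 = ML + 0.9 * (MH - ML)
M90 = 9.6 + 0.9 * (26.6 - 9.6)
M90 = 9.6 + 0.9 * 17.0
M90 = 24.9 dN.m

24.9 dN.m


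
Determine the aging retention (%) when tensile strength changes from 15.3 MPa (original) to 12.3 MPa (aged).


Retention = aged / original * 100
= 12.3 / 15.3 * 100
= 80.4%

80.4%


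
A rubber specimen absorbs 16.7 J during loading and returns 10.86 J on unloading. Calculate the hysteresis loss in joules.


Hysteresis loss = loading - unloading
= 16.7 - 10.86
= 5.84 J

5.84 J


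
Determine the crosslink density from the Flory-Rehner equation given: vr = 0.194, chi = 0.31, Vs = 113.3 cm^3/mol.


ln(1 - vr) = ln(1 - 0.194) = -0.2157
Numerator = -((-0.2157) + 0.194 + 0.31 * 0.194^2) = 0.0100
Denominator = 113.3 * (0.194^(1/3) - 0.194/2) = 54.5988
nu = 0.0100 / 54.5988 = 1.8323e-04 mol/cm^3

1.8323e-04 mol/cm^3


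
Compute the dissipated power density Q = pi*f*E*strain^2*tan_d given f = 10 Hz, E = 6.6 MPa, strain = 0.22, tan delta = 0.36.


Q = pi * f * E * strain^2 * tan_d
= pi * 10 * 6.6 * 0.22^2 * 0.36
= pi * 10 * 6.6 * 0.0484 * 0.36
= 3.6128

Q = 3.6128


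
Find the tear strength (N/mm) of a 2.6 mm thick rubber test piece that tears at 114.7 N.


Tear strength = force / thickness
= 114.7 / 2.6
= 44.12 N/mm

44.12 N/mm


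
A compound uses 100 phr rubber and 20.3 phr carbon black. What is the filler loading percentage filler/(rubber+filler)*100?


Filler % = filler / (rubber + filler) * 100
= 20.3 / (100 + 20.3) * 100
= 20.3 / 120.3 * 100
= 16.87%

16.87%


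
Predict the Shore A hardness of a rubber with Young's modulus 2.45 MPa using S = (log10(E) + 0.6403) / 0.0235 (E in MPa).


log10(E) = 0.0235*S - 0.6403  =>  S = (log10(E) + 0.6403) / 0.0235
log10(2.45) = 0.389166
S = (0.389166 + 0.6403) / 0.0235 = 1.029466 / 0.0235
S = 43.8

Shore A = 43.8


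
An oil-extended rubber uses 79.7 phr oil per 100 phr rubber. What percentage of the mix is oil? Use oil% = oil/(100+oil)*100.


Oil % = oil / (100 + oil) * 100
= 79.7 / (100 + 79.7) * 100
= 79.7 / 179.7 * 100
= 44.35%

44.35%


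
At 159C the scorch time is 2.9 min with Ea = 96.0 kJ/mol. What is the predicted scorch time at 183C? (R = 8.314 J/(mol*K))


Convert temperatures: T1 = 159 + 273.15 = 432.15 K, T2 = 183 + 273.15 = 456.15 K
ts2_new = 2.9 * exp(96000 / 8.314 * (1/456.15 - 1/432.15))
1/T2 - 1/T1 = -1.2175e-04
ts2_new = 0.71 min

0.71 min


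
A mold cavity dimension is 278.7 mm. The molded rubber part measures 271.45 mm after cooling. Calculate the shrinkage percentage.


Shrinkage = (mold - part) / mold * 100
= (278.7 - 271.45) / 278.7 * 100
= 7.25 / 278.7 * 100
= 2.6%

2.6%


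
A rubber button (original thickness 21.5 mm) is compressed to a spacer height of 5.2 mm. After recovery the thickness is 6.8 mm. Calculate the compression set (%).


CS = (t0 - recovered) / (t0 - ts) * 100
= (21.5 - 6.8) / (21.5 - 5.2) * 100
= 14.7 / 16.3 * 100
= 90.2%

90.2%


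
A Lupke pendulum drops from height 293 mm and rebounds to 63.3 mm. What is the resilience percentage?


Resilience = h_rebound / h_drop * 100
= 63.3 / 293 * 100
= 21.6%

21.6%


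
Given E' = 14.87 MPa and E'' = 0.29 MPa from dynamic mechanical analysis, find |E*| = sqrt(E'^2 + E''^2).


|E*| = sqrt(E'^2 + E''^2)
= sqrt(14.87^2 + 0.29^2)
= sqrt(221.1169 + 0.0841)
= 14.873 MPa

14.873 MPa


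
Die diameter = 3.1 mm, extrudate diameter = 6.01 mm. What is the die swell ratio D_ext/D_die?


Die swell ratio = D_extrudate / D_die
= 6.01 / 3.1
= 1.939

Die swell = 1.939


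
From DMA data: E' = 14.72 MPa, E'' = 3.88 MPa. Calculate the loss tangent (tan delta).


tan delta = E'' / E'
= 3.88 / 14.72
= 0.2636

tan delta = 0.2636


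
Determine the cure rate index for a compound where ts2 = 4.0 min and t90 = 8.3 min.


CRI = 100 / (t90 - ts2)
= 100 / (8.3 - 4.0)
= 100 / 4.3
= 23.26 min^-1

23.26 min^-1


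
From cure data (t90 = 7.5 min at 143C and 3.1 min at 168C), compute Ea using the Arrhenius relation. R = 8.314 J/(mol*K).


T1 = 416.15 K, T2 = 441.15 K
1/T1 - 1/T2 = 1.3618e-04
ln(t1/t2) = ln(7.5/3.1) = 0.8835
Ea = 8.314 * 0.8835 / 1.3618e-04 = 53940.2798 J/mol
Ea = 53.94 kJ/mol

53.94 kJ/mol


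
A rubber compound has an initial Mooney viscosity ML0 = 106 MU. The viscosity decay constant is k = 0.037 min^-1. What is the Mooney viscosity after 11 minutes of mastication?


ML = ML0 * exp(-k * t)
ML = 106 * exp(-0.037 * 11)
ML = 106 * 0.6656
ML = 70.56 MU

70.56 MU


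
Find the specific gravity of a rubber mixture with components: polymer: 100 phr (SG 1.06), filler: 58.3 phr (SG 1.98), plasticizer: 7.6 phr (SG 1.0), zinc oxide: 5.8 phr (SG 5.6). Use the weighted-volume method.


Sum of weights = 171.7
Volume contributions:
  polymer: 100/1.06 = 94.3396
  filler: 58.3/1.98 = 29.4444
  plasticizer: 7.6/1.0 = 7.6000
  zinc oxide: 5.8/5.6 = 1.0357
Sum of volumes = 132.4198
SG = 171.7 / 132.4198 = 1.297

SG = 1.297


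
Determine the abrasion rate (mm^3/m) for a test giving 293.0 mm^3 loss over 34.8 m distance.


Rate = volume_loss / distance
= 293.0 / 34.8
= 8.42 mm^3/m

8.42 mm^3/m


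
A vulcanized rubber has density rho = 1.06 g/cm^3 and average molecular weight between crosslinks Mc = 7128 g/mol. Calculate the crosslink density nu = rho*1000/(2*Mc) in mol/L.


nu = rho * 1000 / (2 * Mc)
nu = 1.06 * 1000 / (2 * 7128)
nu = 1060.0 / 14256
nu = 0.0744 mol/L

0.0744 mol/L


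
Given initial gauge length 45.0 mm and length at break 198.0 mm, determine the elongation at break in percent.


Elongation = (Lf - L0) / L0 * 100
= (198.0 - 45.0) / 45.0 * 100
= 153.0 / 45.0 * 100
= 340.0%

340.0%


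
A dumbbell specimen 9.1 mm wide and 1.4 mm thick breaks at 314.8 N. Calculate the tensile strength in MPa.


Area = width * thickness = 9.1 * 1.4 = 12.74 mm^2
TS = force / area = 314.8 / 12.74 = 24.71 MPa

24.71 MPa


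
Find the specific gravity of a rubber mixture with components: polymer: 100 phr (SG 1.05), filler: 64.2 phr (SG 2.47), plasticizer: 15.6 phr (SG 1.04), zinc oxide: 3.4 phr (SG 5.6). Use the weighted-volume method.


Sum of weights = 183.2
Volume contributions:
  polymer: 100/1.05 = 95.2381
  filler: 64.2/2.47 = 25.9919
  plasticizer: 15.6/1.04 = 15.0000
  zinc oxide: 3.4/5.6 = 0.6071
Sum of volumes = 136.8371
SG = 183.2 / 136.8371 = 1.339

SG = 1.339


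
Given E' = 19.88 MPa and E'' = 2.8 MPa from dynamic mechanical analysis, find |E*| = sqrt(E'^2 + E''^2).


|E*| = sqrt(E'^2 + E''^2)
= sqrt(19.88^2 + 2.8^2)
= sqrt(395.2144 + 7.8400)
= 20.076 MPa

20.076 MPa


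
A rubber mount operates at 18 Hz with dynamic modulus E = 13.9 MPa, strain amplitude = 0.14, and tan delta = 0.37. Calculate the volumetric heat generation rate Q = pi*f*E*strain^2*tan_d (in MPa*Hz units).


Q = pi * f * E * strain^2 * tan_d
= pi * 18 * 13.9 * 0.14^2 * 0.37
= pi * 18 * 13.9 * 0.0196 * 0.37
= 5.7003

Q = 5.7003


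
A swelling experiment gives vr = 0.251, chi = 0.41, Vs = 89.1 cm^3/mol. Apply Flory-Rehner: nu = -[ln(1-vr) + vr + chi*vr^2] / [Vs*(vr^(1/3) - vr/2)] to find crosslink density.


ln(1 - vr) = ln(1 - 0.251) = -0.2890
Numerator = -((-0.2890) + 0.251 + 0.41 * 0.251^2) = 0.0122
Denominator = 89.1 * (0.251^(1/3) - 0.251/2) = 45.0222
nu = 0.0122 / 45.0222 = 2.7066e-04 mol/cm^3

2.7066e-04 mol/cm^3


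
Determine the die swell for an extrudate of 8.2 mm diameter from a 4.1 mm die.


Die swell ratio = D_extrudate / D_die
= 8.2 / 4.1
= 2.0

Die swell = 2.0


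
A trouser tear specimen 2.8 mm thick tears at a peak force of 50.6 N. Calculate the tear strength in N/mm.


Tear strength = force / thickness
= 50.6 / 2.8
= 18.07 N/mm

18.07 N/mm


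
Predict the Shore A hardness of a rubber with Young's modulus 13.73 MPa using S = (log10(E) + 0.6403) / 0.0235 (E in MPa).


log10(E) = 0.0235*S - 0.6403  =>  S = (log10(E) + 0.6403) / 0.0235
log10(13.73) = 1.137671
S = (1.137671 + 0.6403) / 0.0235 = 1.777971 / 0.0235
S = 75.7

Shore A = 75.7


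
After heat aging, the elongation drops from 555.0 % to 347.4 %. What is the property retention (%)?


Retention = aged / original * 100
= 347.4 / 555.0 * 100
= 62.6%

62.6%


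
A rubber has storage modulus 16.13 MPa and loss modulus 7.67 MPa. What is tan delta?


tan delta = E'' / E'
= 7.67 / 16.13
= 0.4755

tan delta = 0.4755


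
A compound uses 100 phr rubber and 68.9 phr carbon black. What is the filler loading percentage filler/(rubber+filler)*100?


Filler % = filler / (rubber + filler) * 100
= 68.9 / (100 + 68.9) * 100
= 68.9 / 168.9 * 100
= 40.79%

40.79%


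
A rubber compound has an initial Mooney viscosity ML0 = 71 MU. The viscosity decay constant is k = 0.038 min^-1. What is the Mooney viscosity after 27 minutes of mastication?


ML = ML0 * exp(-k * t)
ML = 71 * exp(-0.038 * 27)
ML = 71 * 0.3584
ML = 25.45 MU

25.45 MU


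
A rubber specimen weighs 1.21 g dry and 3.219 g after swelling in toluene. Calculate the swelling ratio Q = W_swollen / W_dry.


Q = W_swollen / W_dry
Q = 3.219 / 1.21
Q = 2.66

Q = 2.66


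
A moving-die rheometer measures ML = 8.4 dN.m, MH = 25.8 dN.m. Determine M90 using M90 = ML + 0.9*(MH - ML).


M90 = ML + 0.9 * (MH - ML)
M90 = 8.4 + 0.9 * (25.8 - 8.4)
M90 = 8.4 + 0.9 * 17.4
M90 = 24.06 dN.m

24.06 dN.m


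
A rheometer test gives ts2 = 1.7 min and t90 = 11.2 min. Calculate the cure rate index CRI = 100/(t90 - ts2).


CRI = 100 / (t90 - ts2)
= 100 / (11.2 - 1.7)
= 100 / 9.5
= 10.53 min^-1

10.53 min^-1


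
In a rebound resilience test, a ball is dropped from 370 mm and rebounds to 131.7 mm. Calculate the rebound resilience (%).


Resilience = h_rebound / h_drop * 100
= 131.7 / 370 * 100
= 35.6%

35.6%


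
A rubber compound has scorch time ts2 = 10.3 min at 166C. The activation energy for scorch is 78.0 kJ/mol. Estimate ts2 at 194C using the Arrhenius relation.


Convert temperatures: T1 = 166 + 273.15 = 439.15 K, T2 = 194 + 273.15 = 467.15 K
ts2_new = 10.3 * exp(78000 / 8.314 * (1/467.15 - 1/439.15))
1/T2 - 1/T1 = -1.3649e-04
ts2_new = 2.86 min

2.86 min


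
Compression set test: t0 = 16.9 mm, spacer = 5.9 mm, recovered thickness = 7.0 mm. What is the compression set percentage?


CS = (t0 - recovered) / (t0 - ts) * 100
= (16.9 - 7.0) / (16.9 - 5.9) * 100
= 9.9 / 11.0 * 100
= 90.0%

90.0%


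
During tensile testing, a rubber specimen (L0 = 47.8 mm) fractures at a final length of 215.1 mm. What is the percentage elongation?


Elongation = (Lf - L0) / L0 * 100
= (215.1 - 47.8) / 47.8 * 100
= 167.3 / 47.8 * 100
= 350.0%

350.0%


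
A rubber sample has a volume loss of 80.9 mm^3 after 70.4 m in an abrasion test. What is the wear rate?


Rate = volume_loss / distance
= 80.9 / 70.4
= 1.149 mm^3/m

1.149 mm^3/m


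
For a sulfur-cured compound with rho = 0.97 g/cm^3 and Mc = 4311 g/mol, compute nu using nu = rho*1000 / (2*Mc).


nu = rho * 1000 / (2 * Mc)
nu = 0.97 * 1000 / (2 * 4311)
nu = 970.0 / 8622
nu = 0.1125 mol/L

0.1125 mol/L


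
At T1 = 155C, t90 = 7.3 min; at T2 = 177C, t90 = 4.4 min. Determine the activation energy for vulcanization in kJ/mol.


T1 = 428.15 K, T2 = 450.15 K
1/T1 - 1/T2 = 1.1415e-04
ln(t1/t2) = ln(7.3/4.4) = 0.5063
Ea = 8.314 * 0.5063 / 1.1415e-04 = 36874.1969 J/mol
Ea = 36.87 kJ/mol

36.87 kJ/mol


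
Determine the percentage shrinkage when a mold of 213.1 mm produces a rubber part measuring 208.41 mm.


Shrinkage = (mold - part) / mold * 100
= (213.1 - 208.41) / 213.1 * 100
= 4.69 / 213.1 * 100
= 2.2%

2.2%


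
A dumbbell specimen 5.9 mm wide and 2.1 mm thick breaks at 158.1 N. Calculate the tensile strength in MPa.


Area = width * thickness = 5.9 * 2.1 = 12.39 mm^2
TS = force / area = 158.1 / 12.39 = 12.76 MPa

12.76 MPa


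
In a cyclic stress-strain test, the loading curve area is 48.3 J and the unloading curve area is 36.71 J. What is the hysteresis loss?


Hysteresis loss = loading - unloading
= 48.3 - 36.71
= 11.59 J

11.59 J


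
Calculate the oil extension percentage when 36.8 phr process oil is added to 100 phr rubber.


Oil % = oil / (100 + oil) * 100
= 36.8 / (100 + 36.8) * 100
= 36.8 / 136.8 * 100
= 26.9%

26.9%


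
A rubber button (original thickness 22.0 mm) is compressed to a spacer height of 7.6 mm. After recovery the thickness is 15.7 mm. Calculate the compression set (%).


CS = (t0 - recovered) / (t0 - ts) * 100
= (22.0 - 15.7) / (22.0 - 7.6) * 100
= 6.3 / 14.4 * 100
= 43.8%

43.8%


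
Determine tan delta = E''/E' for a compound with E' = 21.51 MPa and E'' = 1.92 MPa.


tan delta = E'' / E'
= 1.92 / 21.51
= 0.0893

tan delta = 0.0893


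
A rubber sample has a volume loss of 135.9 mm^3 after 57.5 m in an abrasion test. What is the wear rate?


Rate = volume_loss / distance
= 135.9 / 57.5
= 2.363 mm^3/m

2.363 mm^3/m


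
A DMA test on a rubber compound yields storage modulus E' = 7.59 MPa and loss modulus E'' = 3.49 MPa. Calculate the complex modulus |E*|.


|E*| = sqrt(E'^2 + E''^2)
= sqrt(7.59^2 + 3.49^2)
= sqrt(57.6081 + 12.1801)
= 8.354 MPa

8.354 MPa


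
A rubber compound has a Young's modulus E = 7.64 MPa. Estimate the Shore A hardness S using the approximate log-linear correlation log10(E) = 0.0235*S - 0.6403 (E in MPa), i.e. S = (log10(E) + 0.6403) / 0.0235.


log10(E) = 0.0235*S - 0.6403  =>  S = (log10(E) + 0.6403) / 0.0235
log10(7.64) = 0.883093
S = (0.883093 + 0.6403) / 0.0235 = 1.523393 / 0.0235
S = 64.8

Shore A = 64.8


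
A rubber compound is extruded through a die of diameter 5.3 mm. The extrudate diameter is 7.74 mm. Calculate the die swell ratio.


Die swell ratio = D_extrudate / D_die
= 7.74 / 5.3
= 1.46

Die swell = 1.46


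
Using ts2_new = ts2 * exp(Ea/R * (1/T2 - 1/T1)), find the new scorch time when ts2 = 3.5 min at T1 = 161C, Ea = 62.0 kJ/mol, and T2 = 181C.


Convert temperatures: T1 = 161 + 273.15 = 434.15 K, T2 = 181 + 273.15 = 454.15 K
ts2_new = 3.5 * exp(62000 / 8.314 * (1/454.15 - 1/434.15))
1/T2 - 1/T1 = -1.0144e-04
ts2_new = 1.64 min

1.64 min


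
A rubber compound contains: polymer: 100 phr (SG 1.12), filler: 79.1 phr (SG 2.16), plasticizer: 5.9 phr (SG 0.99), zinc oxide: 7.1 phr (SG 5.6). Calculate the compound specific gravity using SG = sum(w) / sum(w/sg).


Sum of weights = 192.1
Volume contributions:
  polymer: 100/1.12 = 89.2857
  filler: 79.1/2.16 = 36.6204
  plasticizer: 5.9/0.99 = 5.9596
  zinc oxide: 7.1/5.6 = 1.2679
Sum of volumes = 133.1335
SG = 192.1 / 133.1335 = 1.443

SG = 1.443


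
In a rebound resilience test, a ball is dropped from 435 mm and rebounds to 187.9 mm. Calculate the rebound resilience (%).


Resilience = h_rebound / h_drop * 100
= 187.9 / 435 * 100
= 43.2%

43.2%


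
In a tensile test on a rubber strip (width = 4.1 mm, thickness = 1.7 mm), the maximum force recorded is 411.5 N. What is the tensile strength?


Area = width * thickness = 4.1 * 1.7 = 6.97 mm^2
TS = force / area = 411.5 / 6.97 = 59.04 MPa

59.04 MPa


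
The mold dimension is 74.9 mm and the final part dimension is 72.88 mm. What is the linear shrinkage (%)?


Shrinkage = (mold - part) / mold * 100
= (74.9 - 72.88) / 74.9 * 100
= 2.02 / 74.9 * 100
= 2.7%

2.7%


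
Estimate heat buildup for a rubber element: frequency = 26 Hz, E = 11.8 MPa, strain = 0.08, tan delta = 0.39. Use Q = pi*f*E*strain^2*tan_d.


Q = pi * f * E * strain^2 * tan_d
= pi * 26 * 11.8 * 0.08^2 * 0.39
= pi * 26 * 11.8 * 0.0064 * 0.39
= 2.4057

Q = 2.4057


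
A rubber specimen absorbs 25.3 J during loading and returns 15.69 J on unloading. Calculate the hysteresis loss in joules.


Hysteresis loss = loading - unloading
= 25.3 - 15.69
= 9.61 J

9.61 J


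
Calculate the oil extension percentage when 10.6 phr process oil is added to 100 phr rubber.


Oil % = oil / (100 + oil) * 100
= 10.6 / (100 + 10.6) * 100
= 10.6 / 110.6 * 100
= 9.58%

9.58%


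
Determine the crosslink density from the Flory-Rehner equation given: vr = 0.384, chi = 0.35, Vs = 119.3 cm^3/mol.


ln(1 - vr) = ln(1 - 0.384) = -0.4845
Numerator = -((-0.4845) + 0.384 + 0.35 * 0.384^2) = 0.0489
Denominator = 119.3 * (0.384^(1/3) - 0.384/2) = 63.8074
nu = 0.0489 / 63.8074 = 7.6635e-04 mol/cm^3

7.6635e-04 mol/cm^3


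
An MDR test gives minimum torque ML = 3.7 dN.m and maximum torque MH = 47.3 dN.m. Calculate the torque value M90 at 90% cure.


M90 = ML + 0.9 * (MH - ML)
M90 = 3.7 + 0.9 * (47.3 - 3.7)
M90 = 3.7 + 0.9 * 43.6
M90 = 42.94 dN.m

42.94 dN.m


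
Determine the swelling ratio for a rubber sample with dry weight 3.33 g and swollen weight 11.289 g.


Q = W_swollen / W_dry
Q = 11.289 / 3.33
Q = 3.39

Q = 3.39


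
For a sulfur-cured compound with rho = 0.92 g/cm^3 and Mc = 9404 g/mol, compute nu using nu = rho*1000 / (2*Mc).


nu = rho * 1000 / (2 * Mc)
nu = 0.92 * 1000 / (2 * 9404)
nu = 920.0 / 18808
nu = 0.0489 mol/L

0.0489 mol/L


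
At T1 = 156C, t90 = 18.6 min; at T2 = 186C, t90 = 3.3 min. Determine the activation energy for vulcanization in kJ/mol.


T1 = 429.15 K, T2 = 459.15 K
1/T1 - 1/T2 = 1.5225e-04
ln(t1/t2) = ln(18.6/3.3) = 1.7292
Ea = 8.314 * 1.7292 / 1.5225e-04 = 94429.4632 J/mol
Ea = 94.43 kJ/mol

94.43 kJ/mol


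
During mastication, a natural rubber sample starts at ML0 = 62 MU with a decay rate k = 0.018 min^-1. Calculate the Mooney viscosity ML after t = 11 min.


ML = ML0 * exp(-k * t)
ML = 62 * exp(-0.018 * 11)
ML = 62 * 0.8204
ML = 50.86 MU

50.86 MU


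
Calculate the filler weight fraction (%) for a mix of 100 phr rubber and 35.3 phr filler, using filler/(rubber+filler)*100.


Filler % = filler / (rubber + filler) * 100
= 35.3 / (100 + 35.3) * 100
= 35.3 / 135.3 * 100
= 26.09%

26.09%


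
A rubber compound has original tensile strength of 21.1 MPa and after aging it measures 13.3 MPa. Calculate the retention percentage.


Retention = aged / original * 100
= 13.3 / 21.1 * 100
= 63.0%

63.0%


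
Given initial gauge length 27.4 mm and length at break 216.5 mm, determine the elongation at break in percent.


Elongation = (Lf - L0) / L0 * 100
= (216.5 - 27.4) / 27.4 * 100
= 189.1 / 27.4 * 100
= 690.1%

690.1%


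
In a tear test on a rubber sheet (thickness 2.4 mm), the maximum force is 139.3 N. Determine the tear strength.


Tear strength = force / thickness
= 139.3 / 2.4
= 58.04 N/mm

58.04 N/mm


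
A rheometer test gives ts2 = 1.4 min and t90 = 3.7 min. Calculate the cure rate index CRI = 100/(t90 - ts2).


CRI = 100 / (t90 - ts2)
= 100 / (3.7 - 1.4)
= 100 / 2.3
= 43.48 min^-1

43.48 min^-1


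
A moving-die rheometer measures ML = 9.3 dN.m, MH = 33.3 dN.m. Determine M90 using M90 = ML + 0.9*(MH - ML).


M90 = ML + 0.9 * (MH - ML)
M90 = 9.3 + 0.9 * (33.3 - 9.3)
M90 = 9.3 + 0.9 * 24.0
M90 = 30.9 dN.m

30.9 dN.m


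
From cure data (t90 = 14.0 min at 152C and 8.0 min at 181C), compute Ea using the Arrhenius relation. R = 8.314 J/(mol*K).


T1 = 425.15 K, T2 = 454.15 K
1/T1 - 1/T2 = 1.5020e-04
ln(t1/t2) = ln(14.0/8.0) = 0.5596
Ea = 8.314 * 0.5596 / 1.5020e-04 = 30977.2944 J/mol
Ea = 30.98 kJ/mol

30.98 kJ/mol


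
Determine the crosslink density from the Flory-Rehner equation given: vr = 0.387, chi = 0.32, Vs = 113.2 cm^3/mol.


ln(1 - vr) = ln(1 - 0.387) = -0.4894
Numerator = -((-0.4894) + 0.387 + 0.32 * 0.387^2) = 0.0545
Denominator = 113.2 * (0.387^(1/3) - 0.387/2) = 60.5887
nu = 0.0545 / 60.5887 = 8.9892e-04 mol/cm^3

8.9892e-04 mol/cm^3


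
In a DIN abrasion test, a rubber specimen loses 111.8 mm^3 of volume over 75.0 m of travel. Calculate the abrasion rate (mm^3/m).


Rate = volume_loss / distance
= 111.8 / 75.0
= 1.491 mm^3/m

1.491 mm^3/m


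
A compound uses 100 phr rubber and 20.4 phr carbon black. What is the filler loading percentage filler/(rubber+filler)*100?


Filler % = filler / (rubber + filler) * 100
= 20.4 / (100 + 20.4) * 100
= 20.4 / 120.4 * 100
= 16.94%

16.94%


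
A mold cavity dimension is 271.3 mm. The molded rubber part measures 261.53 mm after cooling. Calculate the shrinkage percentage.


Shrinkage = (mold - part) / mold * 100
= (271.3 - 261.53) / 271.3 * 100
= 9.77 / 271.3 * 100
= 3.6%

3.6%


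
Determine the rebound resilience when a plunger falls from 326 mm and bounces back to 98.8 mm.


Resilience = h_rebound / h_drop * 100
= 98.8 / 326 * 100
= 30.3%

30.3%


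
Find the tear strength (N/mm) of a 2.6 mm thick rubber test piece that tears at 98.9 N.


Tear strength = force / thickness
= 98.9 / 2.6
= 38.04 N/mm

38.04 N/mm


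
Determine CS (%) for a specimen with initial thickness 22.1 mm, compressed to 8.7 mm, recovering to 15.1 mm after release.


CS = (t0 - recovered) / (t0 - ts) * 100
= (22.1 - 15.1) / (22.1 - 8.7) * 100
= 7.0 / 13.4 * 100
= 52.2%

52.2%


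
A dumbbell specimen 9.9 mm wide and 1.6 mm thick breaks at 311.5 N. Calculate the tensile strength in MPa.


Area = width * thickness = 9.9 * 1.6 = 15.84 mm^2
TS = force / area = 311.5 / 15.84 = 19.67 MPa

19.67 MPa


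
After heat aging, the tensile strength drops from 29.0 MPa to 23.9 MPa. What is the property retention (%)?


Retention = aged / original * 100
= 23.9 / 29.0 * 100
= 82.4%

82.4%


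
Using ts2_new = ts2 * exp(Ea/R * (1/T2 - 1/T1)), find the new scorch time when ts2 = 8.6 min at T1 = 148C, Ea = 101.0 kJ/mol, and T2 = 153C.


Convert temperatures: T1 = 148 + 273.15 = 421.15 K, T2 = 153 + 273.15 = 426.15 K
ts2_new = 8.6 * exp(101000 / 8.314 * (1/426.15 - 1/421.15))
1/T2 - 1/T1 = -2.7859e-05
ts2_new = 6.13 min

6.13 min


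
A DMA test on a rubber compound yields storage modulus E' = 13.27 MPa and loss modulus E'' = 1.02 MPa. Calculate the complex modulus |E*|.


|E*| = sqrt(E'^2 + E''^2)
= sqrt(13.27^2 + 1.02^2)
= sqrt(176.0929 + 1.0404)
= 13.309 MPa

13.309 MPa


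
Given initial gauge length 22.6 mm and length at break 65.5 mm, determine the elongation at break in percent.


Elongation = (Lf - L0) / L0 * 100
= (65.5 - 22.6) / 22.6 * 100
= 42.9 / 22.6 * 100
= 189.8%

189.8%


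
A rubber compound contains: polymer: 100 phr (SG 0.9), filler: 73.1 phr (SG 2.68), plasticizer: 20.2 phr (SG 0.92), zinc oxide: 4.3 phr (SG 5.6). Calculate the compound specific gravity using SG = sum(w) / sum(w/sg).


Sum of weights = 197.6
Volume contributions:
  polymer: 100/0.9 = 111.1111
  filler: 73.1/2.68 = 27.2761
  plasticizer: 20.2/0.92 = 21.9565
  zinc oxide: 4.3/5.6 = 0.7679
Sum of volumes = 161.1116
SG = 197.6 / 161.1116 = 1.226

SG = 1.226


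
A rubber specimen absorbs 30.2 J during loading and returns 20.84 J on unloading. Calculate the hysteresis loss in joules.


Hysteresis loss = loading - unloading
= 30.2 - 20.84
= 9.36 J

9.36 J


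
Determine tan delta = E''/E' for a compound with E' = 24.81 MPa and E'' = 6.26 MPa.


tan delta = E'' / E'
= 6.26 / 24.81
= 0.2523

tan delta = 0.2523


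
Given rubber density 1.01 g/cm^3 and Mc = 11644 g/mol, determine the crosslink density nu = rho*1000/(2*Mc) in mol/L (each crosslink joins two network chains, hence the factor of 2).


nu = rho * 1000 / (2 * Mc)
nu = 1.01 * 1000 / (2 * 11644)
nu = 1010.0 / 23288
nu = 0.0434 mol/L

0.0434 mol/L


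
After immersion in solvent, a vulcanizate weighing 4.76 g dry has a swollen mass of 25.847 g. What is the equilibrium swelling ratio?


Q = W_swollen / W_dry
Q = 25.847 / 4.76
Q = 5.43

Q = 5.43


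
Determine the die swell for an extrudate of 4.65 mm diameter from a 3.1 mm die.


Die swell ratio = D_extrudate / D_die
= 4.65 / 3.1
= 1.5

Die swell = 1.5


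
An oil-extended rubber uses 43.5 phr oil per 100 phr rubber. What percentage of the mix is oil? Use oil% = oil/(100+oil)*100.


Oil % = oil / (100 + oil) * 100
= 43.5 / (100 + 43.5) * 100
= 43.5 / 143.5 * 100
= 30.31%

30.31%


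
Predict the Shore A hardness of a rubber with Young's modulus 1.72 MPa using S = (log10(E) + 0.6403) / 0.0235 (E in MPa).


log10(E) = 0.0235*S - 0.6403  =>  S = (log10(E) + 0.6403) / 0.0235
log10(1.72) = 0.235528
S = (0.235528 + 0.6403) / 0.0235 = 0.875828 / 0.0235
S = 37.3

Shore A = 37.3


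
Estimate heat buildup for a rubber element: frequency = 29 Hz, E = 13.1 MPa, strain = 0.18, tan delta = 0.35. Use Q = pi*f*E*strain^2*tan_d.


Q = pi * f * E * strain^2 * tan_d
= pi * 29 * 13.1 * 0.18^2 * 0.35
= pi * 29 * 13.1 * 0.0324 * 0.35
= 13.5342

Q = 13.5342


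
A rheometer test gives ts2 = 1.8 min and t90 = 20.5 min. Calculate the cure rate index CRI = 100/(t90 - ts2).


CRI = 100 / (t90 - ts2)
= 100 / (20.5 - 1.8)
= 100 / 18.7
= 5.35 min^-1

5.35 min^-1


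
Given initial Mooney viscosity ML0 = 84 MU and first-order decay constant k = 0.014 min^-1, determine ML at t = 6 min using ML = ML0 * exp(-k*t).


ML = ML0 * exp(-k * t)
ML = 84 * exp(-0.014 * 6)
ML = 84 * 0.9194
ML = 77.23 MU

77.23 MU


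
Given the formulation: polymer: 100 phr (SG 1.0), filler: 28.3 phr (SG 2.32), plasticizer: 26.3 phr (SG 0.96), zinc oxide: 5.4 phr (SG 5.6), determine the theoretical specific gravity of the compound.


Sum of weights = 160.0
Volume contributions:
  polymer: 100/1.0 = 100.0000
  filler: 28.3/2.32 = 12.1983
  plasticizer: 26.3/0.96 = 27.3958
  zinc oxide: 5.4/5.6 = 0.9643
Sum of volumes = 140.5584
SG = 160.0 / 140.5584 = 1.138

SG = 1.138


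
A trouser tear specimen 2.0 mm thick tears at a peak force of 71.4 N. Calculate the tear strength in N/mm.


Tear strength = force / thickness
= 71.4 / 2.0
= 35.7 N/mm

35.7 N/mm


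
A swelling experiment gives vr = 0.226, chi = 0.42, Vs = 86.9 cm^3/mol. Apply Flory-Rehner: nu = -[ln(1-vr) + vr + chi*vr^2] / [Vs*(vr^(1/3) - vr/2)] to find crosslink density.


ln(1 - vr) = ln(1 - 0.226) = -0.2562
Numerator = -((-0.2562) + 0.226 + 0.42 * 0.226^2) = 0.0087
Denominator = 86.9 * (0.226^(1/3) - 0.226/2) = 43.1128
nu = 0.0087 / 43.1128 = 2.0253e-04 mol/cm^3

2.0253e-04 mol/cm^3


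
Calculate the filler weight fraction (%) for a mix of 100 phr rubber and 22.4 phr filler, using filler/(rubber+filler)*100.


Filler % = filler / (rubber + filler) * 100
= 22.4 / (100 + 22.4) * 100
= 22.4 / 122.4 * 100
= 18.3%

18.3%


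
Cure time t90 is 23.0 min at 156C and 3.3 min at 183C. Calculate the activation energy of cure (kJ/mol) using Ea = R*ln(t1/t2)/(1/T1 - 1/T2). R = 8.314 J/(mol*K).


T1 = 429.15 K, T2 = 456.15 K
1/T1 - 1/T2 = 1.3793e-04
ln(t1/t2) = ln(23.0/3.3) = 1.9416
Ea = 8.314 * 1.9416 / 1.3793e-04 = 117035.1984 J/mol
Ea = 117.04 kJ/mol

117.04 kJ/mol


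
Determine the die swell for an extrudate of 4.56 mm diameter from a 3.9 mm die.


Die swell ratio = D_extrudate / D_die
= 4.56 / 3.9
= 1.169

Die swell = 1.169


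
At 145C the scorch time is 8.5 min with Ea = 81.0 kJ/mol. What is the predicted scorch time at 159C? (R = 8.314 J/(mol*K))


Convert temperatures: T1 = 145 + 273.15 = 418.15 K, T2 = 159 + 273.15 = 432.15 K
ts2_new = 8.5 * exp(81000 / 8.314 * (1/432.15 - 1/418.15))
1/T2 - 1/T1 = -7.7475e-05
ts2_new = 4.0 min

4.0 min


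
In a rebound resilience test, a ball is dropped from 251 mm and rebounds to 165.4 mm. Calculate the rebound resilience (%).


Resilience = h_rebound / h_drop * 100
= 165.4 / 251 * 100
= 65.9%

65.9%


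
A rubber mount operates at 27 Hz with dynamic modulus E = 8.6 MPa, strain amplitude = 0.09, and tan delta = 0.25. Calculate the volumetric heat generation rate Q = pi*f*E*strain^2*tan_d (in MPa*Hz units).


Q = pi * f * E * strain^2 * tan_d
= pi * 27 * 8.6 * 0.09^2 * 0.25
= pi * 27 * 8.6 * 0.0081 * 0.25
= 1.4772

Q = 1.4772


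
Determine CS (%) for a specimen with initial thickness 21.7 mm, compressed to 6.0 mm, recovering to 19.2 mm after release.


CS = (t0 - recovered) / (t0 - ts) * 100
= (21.7 - 19.2) / (21.7 - 6.0) * 100
= 2.5 / 15.7 * 100
= 15.9%

15.9%


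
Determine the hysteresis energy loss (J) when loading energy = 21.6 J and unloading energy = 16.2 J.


Hysteresis loss = loading - unloading
= 21.6 - 16.2
= 5.4 J

5.4 J


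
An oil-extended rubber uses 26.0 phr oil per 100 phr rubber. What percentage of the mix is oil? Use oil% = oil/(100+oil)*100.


Oil % = oil / (100 + oil) * 100
= 26.0 / (100 + 26.0) * 100
= 26.0 / 126.0 * 100
= 20.63%

20.63%


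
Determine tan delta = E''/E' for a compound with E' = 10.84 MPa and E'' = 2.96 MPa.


tan delta = E'' / E'
= 2.96 / 10.84
= 0.2731

tan delta = 0.2731


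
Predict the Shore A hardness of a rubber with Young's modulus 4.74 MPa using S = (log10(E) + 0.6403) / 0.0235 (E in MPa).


log10(E) = 0.0235*S - 0.6403  =>  S = (log10(E) + 0.6403) / 0.0235
log10(4.74) = 0.675778
S = (0.675778 + 0.6403) / 0.0235 = 1.316078 / 0.0235
S = 56.0

Shore A = 56.0
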